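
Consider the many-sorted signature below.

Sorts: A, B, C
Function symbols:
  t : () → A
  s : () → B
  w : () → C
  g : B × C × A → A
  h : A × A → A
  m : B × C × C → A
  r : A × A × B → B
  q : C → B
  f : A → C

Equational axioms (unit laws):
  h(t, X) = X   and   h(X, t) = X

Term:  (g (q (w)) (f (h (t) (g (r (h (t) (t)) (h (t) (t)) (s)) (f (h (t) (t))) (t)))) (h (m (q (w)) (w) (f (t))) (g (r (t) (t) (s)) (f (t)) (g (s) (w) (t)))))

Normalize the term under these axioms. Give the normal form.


1. (g (q (w)) (f (h (t) (g (r (h (t) (t)) (h (t) (t)) (s)) (f (h (t) (t))) (t)))) (h (m (q (w)) (w) (f (t))) (g (r (t) (t) (s)) (f (t)) (g (s) (w) (t)))))  →  (g (q (w)) (f (g (r (h (t) (t)) (h (t) (t)) (s)) (f (h (t) (t))) (t))) (h (m (q (w)) (w) (f (t))) (g (r (t) (t) (s)) (f (t)) (g (s) (w) (t)))))
2. (g (q (w)) (f (g (r (h (t) (t)) (h (t) (t)) (s)) (f (h (t) (t))) (t))) (h (m (q (w)) (w) (f (t))) (g (r (t) (t) (s)) (f (t)) (g (s) (w) (t)))))  →  (g (q (w)) (f (g (r (t) (h (t) (t)) (s)) (f (h (t) (t))) (t))) (h (m (q (w)) (w) (f (t))) (g (r (t) (t) (s)) (f (t)) (g (s) (w) (t)))))
3. (g (q (w)) (f (g (r (t) (h (t) (t)) (s)) (f (h (t) (t))) (t))) (h (m (q (w)) (w) (f (t))) (g (r (t) (t) (s)) (f (t)) (g (s) (w) (t)))))  →  (g (q (w)) (f (g (r (t) (t) (s)) (f (h (t) (t))) (t))) (h (m (q (w)) (w) (f (t))) (g (r (t) (t) (s)) (f (t)) (g (s) (w) (t)))))
4. (g (q (w)) (f (g (r (t) (t) (s)) (f (h (t) (t))) (t))) (h (m (q (w)) (w) (f (t))) (g (r (t) (t) (s)) (f (t)) (g (s) (w) (t)))))  →  (g (q (w)) (f (g (r (t) (t) (s)) (f (t)) (t))) (h (m (q (w)) (w) (f (t))) (g (r (t) (t) (s)) (f (t)) (g (s) (w) (t)))))

normal form = (g (q (w)) (f (g (r (t) (t) (s)) (f (t)) (t))) (h (m (q (w)) (w) (f (t))) (g (r (t) (t) (s)) (f (t)) (g (s) (w) (t)))))


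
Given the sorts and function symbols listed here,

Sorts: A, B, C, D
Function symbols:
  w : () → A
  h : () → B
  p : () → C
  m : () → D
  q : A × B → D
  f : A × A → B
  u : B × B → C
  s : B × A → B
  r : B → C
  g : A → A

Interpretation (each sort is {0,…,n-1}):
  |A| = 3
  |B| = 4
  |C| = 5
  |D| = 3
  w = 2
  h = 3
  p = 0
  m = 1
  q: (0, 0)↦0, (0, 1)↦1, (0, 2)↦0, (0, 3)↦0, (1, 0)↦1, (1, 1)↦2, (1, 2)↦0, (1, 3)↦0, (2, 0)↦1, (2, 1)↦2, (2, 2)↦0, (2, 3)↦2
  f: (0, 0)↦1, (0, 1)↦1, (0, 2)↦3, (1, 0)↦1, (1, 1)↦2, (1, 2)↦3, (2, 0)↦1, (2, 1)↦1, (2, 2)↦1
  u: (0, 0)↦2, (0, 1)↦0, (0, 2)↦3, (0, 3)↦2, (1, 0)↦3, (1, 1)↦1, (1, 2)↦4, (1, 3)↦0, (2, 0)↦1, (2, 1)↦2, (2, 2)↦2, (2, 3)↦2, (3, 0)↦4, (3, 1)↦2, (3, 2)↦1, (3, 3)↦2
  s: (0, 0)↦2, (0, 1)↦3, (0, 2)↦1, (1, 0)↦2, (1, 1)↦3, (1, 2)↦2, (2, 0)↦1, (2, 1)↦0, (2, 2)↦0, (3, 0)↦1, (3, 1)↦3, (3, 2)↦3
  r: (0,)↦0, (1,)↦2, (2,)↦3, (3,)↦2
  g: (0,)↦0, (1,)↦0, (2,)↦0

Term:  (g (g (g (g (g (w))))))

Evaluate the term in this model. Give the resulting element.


value = 0

  w = 2
  (g (w)) = g(2,) = 0
  (g (g (w))) = g(0,) = 0
  (g (g (g (w)))) = g(0,) = 0
  (g (g (g (g (w))))) = g(0,) = 0
  (g (g (g (g (g (w)))))) = g(0,) = 0


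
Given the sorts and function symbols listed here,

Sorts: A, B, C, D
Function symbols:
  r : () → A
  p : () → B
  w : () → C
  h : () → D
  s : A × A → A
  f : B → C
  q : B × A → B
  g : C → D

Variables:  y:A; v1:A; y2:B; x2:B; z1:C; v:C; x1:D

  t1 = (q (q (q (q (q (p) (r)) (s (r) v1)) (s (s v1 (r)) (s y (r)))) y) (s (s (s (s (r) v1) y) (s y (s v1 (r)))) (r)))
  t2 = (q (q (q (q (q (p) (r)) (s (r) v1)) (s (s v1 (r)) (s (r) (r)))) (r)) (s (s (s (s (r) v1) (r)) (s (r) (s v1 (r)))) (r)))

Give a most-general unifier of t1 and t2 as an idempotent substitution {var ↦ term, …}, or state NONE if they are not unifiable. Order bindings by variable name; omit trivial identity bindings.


{y ↦ (r)}


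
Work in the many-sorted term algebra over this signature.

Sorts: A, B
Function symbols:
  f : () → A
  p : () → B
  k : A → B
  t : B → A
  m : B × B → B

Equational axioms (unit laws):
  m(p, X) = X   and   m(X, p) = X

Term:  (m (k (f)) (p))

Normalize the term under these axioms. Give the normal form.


normal form = (k (f))

1. (m (k (f)) (p))  →  (k (f))


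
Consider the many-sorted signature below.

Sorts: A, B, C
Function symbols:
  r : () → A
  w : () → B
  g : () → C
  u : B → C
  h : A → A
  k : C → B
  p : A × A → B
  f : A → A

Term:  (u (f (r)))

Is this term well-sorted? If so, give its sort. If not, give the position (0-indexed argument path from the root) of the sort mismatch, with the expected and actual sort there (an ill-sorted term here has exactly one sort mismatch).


ill-sorted at position [0]: expected B, got A

    (r) : A
  (f (r)) : A
(u (f (r))) : ✗ arg 0 at [0] has sort A, expected B


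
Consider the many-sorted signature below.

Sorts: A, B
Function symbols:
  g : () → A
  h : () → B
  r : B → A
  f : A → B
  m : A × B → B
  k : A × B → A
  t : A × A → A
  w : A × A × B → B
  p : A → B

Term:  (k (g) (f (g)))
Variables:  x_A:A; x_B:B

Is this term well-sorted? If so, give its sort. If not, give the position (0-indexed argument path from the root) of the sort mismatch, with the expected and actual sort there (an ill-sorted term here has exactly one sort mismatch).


well-sorted; sort = A

  (g) : A
    (g) : A
  (f (g)) : B
(k (g) (f (g))) : A


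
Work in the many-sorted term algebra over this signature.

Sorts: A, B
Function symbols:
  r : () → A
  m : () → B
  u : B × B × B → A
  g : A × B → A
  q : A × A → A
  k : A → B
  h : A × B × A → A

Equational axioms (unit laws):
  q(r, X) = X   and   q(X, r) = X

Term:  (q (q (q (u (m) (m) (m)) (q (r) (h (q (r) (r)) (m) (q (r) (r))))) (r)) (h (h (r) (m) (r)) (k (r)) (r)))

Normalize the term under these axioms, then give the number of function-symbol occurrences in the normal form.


1. (q (q (q (u (m) (m) (m)) (q (r) (h (q (r) (r)) (m) (q (r) (r))))) (r)) (h (h (r) (m) (r)) (k (r)) (r)))  →  (q (q (u (m) (m) (m)) (q (r) (h (q (r) (r)) (m) (q (r) (r))))) (h (h (r) (m) (r)) (k (r)) (r)))
2. (q (q (u (m) (m) (m)) (q (r) (h (q (r) (r)) (m) (q (r) (r))))) (h (h (r) (m) (r)) (k (r)) (r)))  →  (q (q (u (m) (m) (m)) (h (q (r) (r)) (m) (q (r) (r)))) (h (h (r) (m) (r)) (k (r)) (r)))
3. (q (q (u (m) (m) (m)) (h (q (r) (r)) (m) (q (r) (r)))) (h (h (r) (m) (r)) (k (r)) (r)))  →  (q (q (u (m) (m) (m)) (h (r) (m) (q (r) (r)))) (h (h (r) (m) (r)) (k (r)) (r)))
4. (q (q (u (m) (m) (m)) (h (r) (m) (q (r) (r)))) (h (h (r) (m) (r)) (k (r)) (r)))  →  (q (q (u (m) (m) (m)) (h (r) (m) (r))) (h (h (r) (m) (r)) (k (r)) (r)))
normal form: (q (q (u (m) (m) (m)) (h (r) (m) (r))) (h (h (r) (m) (r)) (k (r)) (r)))

size = 18


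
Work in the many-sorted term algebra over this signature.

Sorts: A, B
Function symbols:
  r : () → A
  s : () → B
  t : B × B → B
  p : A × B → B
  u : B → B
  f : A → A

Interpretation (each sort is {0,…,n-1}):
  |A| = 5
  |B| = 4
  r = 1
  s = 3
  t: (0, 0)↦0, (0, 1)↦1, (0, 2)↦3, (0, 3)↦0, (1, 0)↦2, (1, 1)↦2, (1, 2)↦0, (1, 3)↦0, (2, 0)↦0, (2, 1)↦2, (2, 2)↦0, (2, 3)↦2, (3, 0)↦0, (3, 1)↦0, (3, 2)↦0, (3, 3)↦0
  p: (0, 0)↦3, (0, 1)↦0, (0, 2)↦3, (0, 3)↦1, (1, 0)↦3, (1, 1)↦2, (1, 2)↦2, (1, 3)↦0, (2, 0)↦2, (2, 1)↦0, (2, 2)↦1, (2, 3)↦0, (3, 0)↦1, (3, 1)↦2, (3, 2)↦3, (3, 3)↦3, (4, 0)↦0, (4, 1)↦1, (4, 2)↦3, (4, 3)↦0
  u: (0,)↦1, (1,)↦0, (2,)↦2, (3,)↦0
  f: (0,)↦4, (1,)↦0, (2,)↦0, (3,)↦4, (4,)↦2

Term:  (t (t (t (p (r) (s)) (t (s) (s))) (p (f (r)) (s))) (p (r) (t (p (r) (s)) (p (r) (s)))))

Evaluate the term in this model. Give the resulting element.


value = 0

  r = 1
  s = 3
  (p (r) (s)) = p(1, 3) = 0
  s = 3
  s = 3
  (t (s) (s)) = t(3, 3) = 0
  (t (p (r) (s)) (t (s) (s))) = t(0, 0) = 0
  r = 1
  (f (r)) = f(1,) = 0
  s = 3
  (p (f (r)) (s)) = p(0, 3) = 1
  (t (t (p (r) (s)) (t (s) (s))) (p (f (r)) (s))) = t(0, 1) = 1
  r = 1
  r = 1
  s = 3
  (p (r) (s)) = p(1, 3) = 0
  r = 1
  s = 3
  (p (r) (s)) = p(1, 3) = 0
  (t (p (r) (s)) (p (r) (s))) = t(0, 0) = 0
  (p (r) (t (p (r) (s)) (p (r) (s)))) = p(1, 0) = 3
  (t (t (t (p (r) (s)) (t (s) (s))) (p (f (r)) (s))) (p (r) (t (p (r) (s)) (p (r) (s))))) = t(1, 3) = 0


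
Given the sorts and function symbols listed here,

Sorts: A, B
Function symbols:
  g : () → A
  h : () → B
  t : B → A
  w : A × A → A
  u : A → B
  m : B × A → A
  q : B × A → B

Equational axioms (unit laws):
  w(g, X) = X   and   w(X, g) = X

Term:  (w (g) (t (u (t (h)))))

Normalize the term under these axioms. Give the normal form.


normal form = (t (u (t (h))))

1. (w (g) (t (u (t (h)))))  →  (t (u (t (h))))


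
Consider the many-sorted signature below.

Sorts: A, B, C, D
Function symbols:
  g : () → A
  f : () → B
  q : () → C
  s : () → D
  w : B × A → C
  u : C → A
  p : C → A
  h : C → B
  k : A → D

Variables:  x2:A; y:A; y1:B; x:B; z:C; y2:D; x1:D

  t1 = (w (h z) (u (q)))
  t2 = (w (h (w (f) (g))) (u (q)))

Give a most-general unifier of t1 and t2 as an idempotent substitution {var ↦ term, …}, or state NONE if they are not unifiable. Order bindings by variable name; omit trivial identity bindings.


{z ↦ (w (f) (g))}


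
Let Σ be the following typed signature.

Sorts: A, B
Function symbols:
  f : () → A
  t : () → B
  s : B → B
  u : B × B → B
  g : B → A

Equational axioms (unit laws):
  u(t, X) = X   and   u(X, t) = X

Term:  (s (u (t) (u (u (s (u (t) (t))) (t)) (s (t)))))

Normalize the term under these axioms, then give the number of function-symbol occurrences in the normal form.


size = 6

1. (s (u (t) (u (u (s (u (t) (t))) (t)) (s (t)))))  →  (s (u (u (s (u (t) (t))) (t)) (s (t))))
2. (s (u (u (s (u (t) (t))) (t)) (s (t))))  →  (s (u (s (u (t) (t))) (s (t))))
3. (s (u (s (u (t) (t))) (s (t))))  →  (s (u (s (t)) (s (t))))
normal form: (s (u (s (t)) (s (t))))


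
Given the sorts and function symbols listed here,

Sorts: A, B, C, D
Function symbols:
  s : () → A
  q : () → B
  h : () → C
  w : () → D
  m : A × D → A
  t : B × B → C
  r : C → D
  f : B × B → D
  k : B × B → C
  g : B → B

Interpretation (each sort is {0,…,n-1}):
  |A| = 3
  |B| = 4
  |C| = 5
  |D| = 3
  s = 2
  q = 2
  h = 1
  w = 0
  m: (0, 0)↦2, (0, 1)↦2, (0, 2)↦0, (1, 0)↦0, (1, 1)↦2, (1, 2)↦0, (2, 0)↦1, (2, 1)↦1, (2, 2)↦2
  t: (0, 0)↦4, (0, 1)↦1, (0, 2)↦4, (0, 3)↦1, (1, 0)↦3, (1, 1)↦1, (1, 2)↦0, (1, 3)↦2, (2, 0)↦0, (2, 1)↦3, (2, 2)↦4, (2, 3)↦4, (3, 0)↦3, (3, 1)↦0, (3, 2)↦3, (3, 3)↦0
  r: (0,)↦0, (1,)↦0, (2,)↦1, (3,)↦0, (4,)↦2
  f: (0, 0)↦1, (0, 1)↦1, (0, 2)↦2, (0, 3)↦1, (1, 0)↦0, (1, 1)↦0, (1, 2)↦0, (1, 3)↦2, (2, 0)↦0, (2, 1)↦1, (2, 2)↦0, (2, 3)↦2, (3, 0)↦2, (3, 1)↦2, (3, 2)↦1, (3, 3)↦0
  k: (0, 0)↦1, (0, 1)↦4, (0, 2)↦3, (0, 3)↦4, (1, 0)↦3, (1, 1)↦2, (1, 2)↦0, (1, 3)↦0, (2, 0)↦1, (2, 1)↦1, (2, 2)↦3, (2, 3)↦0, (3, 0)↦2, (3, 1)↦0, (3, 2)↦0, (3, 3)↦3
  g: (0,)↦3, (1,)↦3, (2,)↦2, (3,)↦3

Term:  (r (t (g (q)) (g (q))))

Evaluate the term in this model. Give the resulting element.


value = 2

  q = 2
  (g (q)) = g(2,) = 2
  q = 2
  (g (q)) = g(2,) = 2
  (t (g (q)) (g (q))) = t(2, 2) = 4
  (r (t (g (q)) (g (q)))) = r(4,) = 2


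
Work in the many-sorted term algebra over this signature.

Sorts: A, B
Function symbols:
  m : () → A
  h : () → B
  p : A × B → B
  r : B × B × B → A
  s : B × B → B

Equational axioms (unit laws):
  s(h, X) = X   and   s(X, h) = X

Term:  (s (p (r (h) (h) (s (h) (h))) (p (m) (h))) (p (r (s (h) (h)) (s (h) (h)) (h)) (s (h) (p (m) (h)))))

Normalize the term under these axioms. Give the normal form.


1. (s (p (r (h) (h) (s (h) (h))) (p (m) (h))) (p (r (s (h) (h)) (s (h) (h)) (h)) (s (h) (p (m) (h)))))  →  (s (p (r (h) (h) (h)) (p (m) (h))) (p (r (s (h) (h)) (s (h) (h)) (h)) (s (h) (p (m) (h)))))
2. (s (p (r (h) (h) (h)) (p (m) (h))) (p (r (s (h) (h)) (s (h) (h)) (h)) (s (h) (p (m) (h)))))  →  (s (p (r (h) (h) (h)) (p (m) (h))) (p (r (h) (s (h) (h)) (h)) (s (h) (p (m) (h)))))
3. (s (p (r (h) (h) (h)) (p (m) (h))) (p (r (h) (s (h) (h)) (h)) (s (h) (p (m) (h)))))  →  (s (p (r (h) (h) (h)) (p (m) (h))) (p (r (h) (h) (h)) (s (h) (p (m) (h)))))
4. (s (p (r (h) (h) (h)) (p (m) (h))) (p (r (h) (h) (h)) (s (h) (p (m) (h)))))  →  (s (p (r (h) (h) (h)) (p (m) (h))) (p (r (h) (h) (h)) (p (m) (h))))

normal form = (s (p (r (h) (h) (h)) (p (m) (h))) (p (r (h) (h) (h)) (p (m) (h))))


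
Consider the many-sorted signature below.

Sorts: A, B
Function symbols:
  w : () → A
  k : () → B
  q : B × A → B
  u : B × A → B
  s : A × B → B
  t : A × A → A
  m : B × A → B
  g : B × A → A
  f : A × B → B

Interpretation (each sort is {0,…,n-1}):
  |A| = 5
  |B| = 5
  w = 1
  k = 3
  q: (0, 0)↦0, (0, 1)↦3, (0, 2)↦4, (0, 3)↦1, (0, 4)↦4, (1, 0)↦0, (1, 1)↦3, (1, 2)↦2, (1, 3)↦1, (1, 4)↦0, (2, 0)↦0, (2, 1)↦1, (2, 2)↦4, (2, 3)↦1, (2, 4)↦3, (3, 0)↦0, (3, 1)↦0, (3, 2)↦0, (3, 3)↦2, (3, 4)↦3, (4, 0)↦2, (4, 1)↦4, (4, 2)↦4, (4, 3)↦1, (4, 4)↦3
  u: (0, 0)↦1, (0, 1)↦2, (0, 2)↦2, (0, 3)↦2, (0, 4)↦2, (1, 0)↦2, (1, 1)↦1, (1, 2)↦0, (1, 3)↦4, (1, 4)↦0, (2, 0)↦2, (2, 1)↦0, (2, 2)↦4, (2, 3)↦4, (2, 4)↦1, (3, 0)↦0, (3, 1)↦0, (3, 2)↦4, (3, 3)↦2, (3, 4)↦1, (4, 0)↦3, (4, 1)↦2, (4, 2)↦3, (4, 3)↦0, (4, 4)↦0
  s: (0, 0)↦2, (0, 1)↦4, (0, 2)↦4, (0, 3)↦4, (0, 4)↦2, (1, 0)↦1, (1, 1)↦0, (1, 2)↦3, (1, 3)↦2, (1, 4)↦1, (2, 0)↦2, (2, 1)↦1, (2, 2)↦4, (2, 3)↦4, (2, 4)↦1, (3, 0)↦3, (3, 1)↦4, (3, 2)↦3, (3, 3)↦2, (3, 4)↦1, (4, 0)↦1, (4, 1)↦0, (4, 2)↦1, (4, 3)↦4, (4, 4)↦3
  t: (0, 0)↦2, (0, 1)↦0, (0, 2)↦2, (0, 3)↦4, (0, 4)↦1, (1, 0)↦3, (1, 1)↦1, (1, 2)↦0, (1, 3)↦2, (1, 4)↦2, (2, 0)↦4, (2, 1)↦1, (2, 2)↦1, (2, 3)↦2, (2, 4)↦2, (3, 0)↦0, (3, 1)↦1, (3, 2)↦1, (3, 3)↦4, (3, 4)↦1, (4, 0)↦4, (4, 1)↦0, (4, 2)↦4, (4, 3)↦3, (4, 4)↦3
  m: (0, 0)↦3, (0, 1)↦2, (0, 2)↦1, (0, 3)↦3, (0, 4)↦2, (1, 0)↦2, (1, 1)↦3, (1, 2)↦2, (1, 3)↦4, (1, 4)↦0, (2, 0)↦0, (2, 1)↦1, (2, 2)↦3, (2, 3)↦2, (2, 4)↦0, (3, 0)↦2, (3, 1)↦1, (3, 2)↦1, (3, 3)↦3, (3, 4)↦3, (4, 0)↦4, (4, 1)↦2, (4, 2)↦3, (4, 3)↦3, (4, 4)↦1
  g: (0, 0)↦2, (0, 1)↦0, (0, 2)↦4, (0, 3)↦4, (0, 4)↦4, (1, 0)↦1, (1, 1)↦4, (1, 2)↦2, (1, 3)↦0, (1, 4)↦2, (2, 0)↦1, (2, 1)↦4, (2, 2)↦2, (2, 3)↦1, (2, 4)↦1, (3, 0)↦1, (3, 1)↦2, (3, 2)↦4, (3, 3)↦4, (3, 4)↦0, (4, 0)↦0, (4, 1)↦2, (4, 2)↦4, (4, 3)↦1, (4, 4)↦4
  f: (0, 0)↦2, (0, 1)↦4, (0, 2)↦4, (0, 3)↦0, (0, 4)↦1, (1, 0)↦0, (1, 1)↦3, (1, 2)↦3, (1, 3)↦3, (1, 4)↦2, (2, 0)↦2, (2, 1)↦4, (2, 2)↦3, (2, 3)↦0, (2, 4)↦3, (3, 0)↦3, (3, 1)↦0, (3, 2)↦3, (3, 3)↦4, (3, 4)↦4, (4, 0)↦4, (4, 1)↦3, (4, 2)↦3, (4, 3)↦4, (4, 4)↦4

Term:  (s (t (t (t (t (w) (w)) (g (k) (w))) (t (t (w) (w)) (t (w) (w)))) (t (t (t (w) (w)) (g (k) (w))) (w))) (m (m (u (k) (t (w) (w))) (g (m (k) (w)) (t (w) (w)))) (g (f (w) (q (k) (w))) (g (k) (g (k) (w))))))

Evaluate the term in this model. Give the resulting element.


  w = 1
  w = 1
  (t (w) (w)) = t(1, 1) = 1
  k = 3
  w = 1
  (g (k) (w)) = g(3, 1) = 2
  (t (t (w) (w)) (g (k) (w))) = t(1, 2) = 0
  w = 1
  w = 1
  (t (w) (w)) = t(1, 1) = 1
  w = 1
  w = 1
  (t (w) (w)) = t(1, 1) = 1
  (t (t (w) (w)) (t (w) (w))) = t(1, 1) = 1
  (t (t (t (w) (w)) (g (k) (w))) (t (t (w) (w)) (t (w) (w)))) = t(0, 1) = 0
  w = 1
  w = 1
  (t (w) (w)) = t(1, 1) = 1
  k = 3
  w = 1
  (g (k) (w)) = g(3, 1) = 2
  (t (t (w) (w)) (g (k) (w))) = t(1, 2) = 0
  w = 1
  (t (t (t (w) (w)) (g (k) (w))) (w)) = t(0, 1) = 0
  (t (t (t (t (w) (w)) (g (k) (w))) (t (t (w) (w)) (t (w) (w)))) (t (t (t (w) (w)) (g (k) (w))) (w))) = t(0, 0) = 2
  k = 3
  w = 1
  w = 1
  (t (w) (w)) = t(1, 1) = 1
  (u (k) (t (w) (w))) = u(3, 1) = 0
  k = 3
  w = 1
  (m (k) (w)) = m(3, 1) = 1
  w = 1
  w = 1
  (t (w) (w)) = t(1, 1) = 1
  (g (m (k) (w)) (t (w) (w))) = g(1, 1) = 4
  (m (u (k) (t (w) (w))) (g (m (k) (w)) (t (w) (w)))) = m(0, 4) = 2
  w = 1
  k = 3
  w = 1
  (q (k) (w)) = q(3, 1) = 0
  (f (w) (q (k) (w))) = f(1, 0) = 0
  k = 3
  k = 3
  w = 1
  (g (k) (w)) = g(3, 1) = 2
  (g (k) (g (k) (w))) = g(3, 2) = 4
  (g (f (w) (q (k) (w))) (g (k) (g (k) (w)))) = g(0, 4) = 4
  (m (m (u (k) (t (w) (w))) (g (m (k) (w)) (t (w) (w)))) (g (f (w) (q (k) (w))) (g (k) (g (k) (w))))) = m(2, 4) = 0
  (s (t (t (t (t (w) (w)) (g (k) (w))) (t (t (w) (w)) (t (w) (w)))) (t (t (t (w) (w)) (g (k) (w))) (w))) (m (m (u (k) (t (w) (w))) (g (m (k) (w)) (t (w) (w)))) (g (f (w) (q (k) (w))) (g (k) (g (k) (w)))))) = s(2, 0) = 2

value = 2


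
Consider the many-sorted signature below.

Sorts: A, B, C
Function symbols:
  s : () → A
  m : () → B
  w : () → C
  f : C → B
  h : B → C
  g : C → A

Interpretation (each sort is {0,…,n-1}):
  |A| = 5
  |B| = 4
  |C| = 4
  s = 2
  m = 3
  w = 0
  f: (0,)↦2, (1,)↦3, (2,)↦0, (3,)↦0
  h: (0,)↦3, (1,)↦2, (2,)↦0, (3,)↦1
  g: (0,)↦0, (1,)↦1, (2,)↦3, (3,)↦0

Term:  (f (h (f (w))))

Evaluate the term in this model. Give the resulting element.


value = 2

  w = 0
  (f (w)) = f(0,) = 2
  (h (f (w))) = h(2,) = 0
  (f (h (f (w)))) = f(0,) = 2


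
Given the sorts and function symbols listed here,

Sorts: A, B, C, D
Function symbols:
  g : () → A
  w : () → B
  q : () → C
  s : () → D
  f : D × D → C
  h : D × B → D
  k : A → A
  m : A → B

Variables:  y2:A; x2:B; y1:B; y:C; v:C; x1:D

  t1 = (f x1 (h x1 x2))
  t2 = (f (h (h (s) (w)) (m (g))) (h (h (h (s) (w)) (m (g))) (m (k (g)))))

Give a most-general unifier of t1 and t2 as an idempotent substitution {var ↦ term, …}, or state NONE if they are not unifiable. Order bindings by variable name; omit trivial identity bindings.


{x1 ↦ (h (h (s) (w)) (m (g))), x2 ↦ (m (k (g)))}


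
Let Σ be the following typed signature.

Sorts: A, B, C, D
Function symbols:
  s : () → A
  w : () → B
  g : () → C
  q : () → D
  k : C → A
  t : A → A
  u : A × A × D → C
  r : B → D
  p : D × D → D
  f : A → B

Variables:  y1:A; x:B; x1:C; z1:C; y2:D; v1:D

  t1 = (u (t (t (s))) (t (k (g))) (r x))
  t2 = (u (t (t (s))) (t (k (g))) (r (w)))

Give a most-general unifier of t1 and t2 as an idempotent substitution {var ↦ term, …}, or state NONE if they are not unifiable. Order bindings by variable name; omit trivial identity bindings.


{x ↦ (w)}


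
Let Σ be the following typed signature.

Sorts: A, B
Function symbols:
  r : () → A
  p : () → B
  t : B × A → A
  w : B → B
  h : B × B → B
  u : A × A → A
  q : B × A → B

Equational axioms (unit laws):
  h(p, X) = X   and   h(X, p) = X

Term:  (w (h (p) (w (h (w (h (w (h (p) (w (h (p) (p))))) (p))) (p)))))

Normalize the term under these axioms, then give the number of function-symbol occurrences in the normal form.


size = 6

1. (w (h (p) (w (h (w (h (w (h (p) (w (h (p) (p))))) (p))) (p)))))  →  (w (w (h (w (h (w (h (p) (w (h (p) (p))))) (p))) (p))))
2. (w (w (h (w (h (w (h (p) (w (h (p) (p))))) (p))) (p))))  →  (w (w (w (h (w (h (p) (w (h (p) (p))))) (p)))))
3. (w (w (w (h (w (h (p) (w (h (p) (p))))) (p)))))  →  (w (w (w (w (h (p) (w (h (p) (p))))))))
4. (w (w (w (w (h (p) (w (h (p) (p))))))))  →  (w (w (w (w (w (h (p) (p)))))))
5. (w (w (w (w (w (h (p) (p)))))))  →  (w (w (w (w (w (p))))))
normal form: (w (w (w (w (w (p))))))


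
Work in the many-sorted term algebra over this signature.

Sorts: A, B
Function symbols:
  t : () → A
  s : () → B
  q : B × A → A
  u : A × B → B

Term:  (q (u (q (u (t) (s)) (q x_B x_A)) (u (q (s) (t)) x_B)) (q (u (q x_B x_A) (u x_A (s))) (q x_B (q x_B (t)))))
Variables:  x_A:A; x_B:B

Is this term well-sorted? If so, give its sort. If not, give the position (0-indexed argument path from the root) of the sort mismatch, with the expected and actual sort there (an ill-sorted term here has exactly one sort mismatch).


well-sorted; sort = A

        (t) : A
        (s) : B
      (u (t) (s)) : B
        x_B : B
        x_A : A
      (q x_B x_A) : A
    (q (u (t) (s)) (q x_B x_A)) : A
        (s) : B
        (t) : A
      (q (s) (t)) : A
      x_B : B
    (u (q (s) (t)) x_B) : B
  (u (q (u (t) (s)) (q x_B x_A)) (u (q (s) (t)) x_B)) : B
        x_B : B
        x_A : A
      (q x_B x_A) : A
        x_A : A
        (s) : B
      (u x_A (s)) : B
    (u (q x_B x_A) (u x_A (s))) : B
      x_B : B
        x_B : B
        (t) : A
      (q x_B (t)) : A
    (q x_B (q x_B (t))) : A
  (q (u (q x_B x_A) (u x_A (s))) (q x_B (q x_B (t)))) : A
(q (u (q (u (t) (s)) (q x_B x_A)) (u (q (s) (t)) x_B)) (q (u (q x_B x_A) (u x_A (s))) (q x_B (q x_B (t))))) : A


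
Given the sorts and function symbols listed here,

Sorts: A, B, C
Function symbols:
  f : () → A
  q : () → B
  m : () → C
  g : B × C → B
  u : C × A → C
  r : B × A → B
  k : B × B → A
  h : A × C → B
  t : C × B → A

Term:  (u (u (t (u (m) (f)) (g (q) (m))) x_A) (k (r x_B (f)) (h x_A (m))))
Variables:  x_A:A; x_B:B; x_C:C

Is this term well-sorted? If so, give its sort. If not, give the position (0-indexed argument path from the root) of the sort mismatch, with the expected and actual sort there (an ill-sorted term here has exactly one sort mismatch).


ill-sorted at position [0, 0]: expected C, got A

        (m) : C
        (f) : A
      (u (m) (f)) : C
        (q) : B
        (m) : C
      (g (q) (m)) : B
    (t (u (m) (f)) (g (q) (m))) : A
    x_A : A
  (u (t (u (m) (f)) (g (q) (m))) x_A) : ✗ arg 0 at [0, 0] has sort A, expected C
      x_B : B
      (f) : A
    (r x_B (f)) : B
      x_A : A
      (m) : C
    (h x_A (m)) : B
  (k (r x_B (f)) (h x_A (m))) : A


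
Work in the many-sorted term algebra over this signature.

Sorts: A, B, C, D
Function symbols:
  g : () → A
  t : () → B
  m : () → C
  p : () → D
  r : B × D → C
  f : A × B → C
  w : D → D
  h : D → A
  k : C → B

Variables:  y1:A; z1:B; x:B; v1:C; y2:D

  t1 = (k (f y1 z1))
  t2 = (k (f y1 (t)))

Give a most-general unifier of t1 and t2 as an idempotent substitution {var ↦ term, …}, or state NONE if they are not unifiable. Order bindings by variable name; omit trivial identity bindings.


{z1 ↦ (t)}


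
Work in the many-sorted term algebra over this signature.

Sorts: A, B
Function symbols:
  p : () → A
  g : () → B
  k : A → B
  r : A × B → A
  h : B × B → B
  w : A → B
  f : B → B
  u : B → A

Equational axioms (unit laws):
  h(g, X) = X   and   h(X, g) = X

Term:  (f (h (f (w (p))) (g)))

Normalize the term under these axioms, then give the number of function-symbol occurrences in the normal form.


1. (f (h (f (w (p))) (g)))  →  (f (f (w (p))))
normal form: (f (f (w (p))))

size = 4


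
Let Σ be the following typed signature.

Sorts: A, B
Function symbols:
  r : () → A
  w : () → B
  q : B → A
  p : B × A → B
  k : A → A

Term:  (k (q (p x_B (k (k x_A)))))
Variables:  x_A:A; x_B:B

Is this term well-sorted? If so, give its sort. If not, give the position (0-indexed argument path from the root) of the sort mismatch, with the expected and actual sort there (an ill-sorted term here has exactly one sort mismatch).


      x_B : B
          x_A : A
        (k x_A) : A
      (k (k x_A)) : A
    (p x_B (k (k x_A))) : B
  (q (p x_B (k (k x_A)))) : A
(k (q (p x_B (k (k x_A))))) : A

well-sorted; sort = A


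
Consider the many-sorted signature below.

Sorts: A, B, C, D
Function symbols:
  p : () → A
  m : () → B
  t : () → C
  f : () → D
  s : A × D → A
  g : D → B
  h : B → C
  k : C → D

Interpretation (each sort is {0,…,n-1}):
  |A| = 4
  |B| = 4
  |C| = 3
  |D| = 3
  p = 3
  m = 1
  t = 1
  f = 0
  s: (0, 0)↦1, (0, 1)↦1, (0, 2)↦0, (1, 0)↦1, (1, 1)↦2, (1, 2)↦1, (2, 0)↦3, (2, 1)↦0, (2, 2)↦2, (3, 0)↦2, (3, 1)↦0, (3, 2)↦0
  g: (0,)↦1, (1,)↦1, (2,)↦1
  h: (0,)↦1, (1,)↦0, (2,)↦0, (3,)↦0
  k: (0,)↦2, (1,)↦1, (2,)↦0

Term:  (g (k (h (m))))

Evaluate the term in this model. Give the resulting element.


value = 1

  m = 1
  (h (m)) = h(1,) = 0
  (k (h (m))) = k(0,) = 2
  (g (k (h (m)))) = g(2,) = 1


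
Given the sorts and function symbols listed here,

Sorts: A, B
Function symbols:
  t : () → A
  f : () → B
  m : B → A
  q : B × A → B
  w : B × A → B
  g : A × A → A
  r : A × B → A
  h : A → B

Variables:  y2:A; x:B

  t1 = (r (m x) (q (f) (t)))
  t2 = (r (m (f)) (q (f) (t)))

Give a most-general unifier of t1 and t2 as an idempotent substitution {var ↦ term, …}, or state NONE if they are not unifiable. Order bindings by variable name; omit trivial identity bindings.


{x ↦ (f)}


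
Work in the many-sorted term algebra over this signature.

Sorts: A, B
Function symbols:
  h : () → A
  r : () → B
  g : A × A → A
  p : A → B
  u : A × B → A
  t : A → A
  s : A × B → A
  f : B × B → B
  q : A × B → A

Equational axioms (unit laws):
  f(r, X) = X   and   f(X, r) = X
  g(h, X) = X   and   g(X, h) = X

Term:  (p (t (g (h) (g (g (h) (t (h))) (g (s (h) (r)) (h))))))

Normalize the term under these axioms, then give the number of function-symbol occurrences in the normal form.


size = 8

1. (p (t (g (h) (g (g (h) (t (h))) (g (s (h) (r)) (h))))))  →  (p (t (g (g (h) (t (h))) (g (s (h) (r)) (h)))))
2. (p (t (g (g (h) (t (h))) (g (s (h) (r)) (h)))))  →  (p (t (g (t (h)) (g (s (h) (r)) (h)))))
3. (p (t (g (t (h)) (g (s (h) (r)) (h)))))  →  (p (t (g (t (h)) (s (h) (r)))))
normal form: (p (t (g (t (h)) (s (h) (r)))))


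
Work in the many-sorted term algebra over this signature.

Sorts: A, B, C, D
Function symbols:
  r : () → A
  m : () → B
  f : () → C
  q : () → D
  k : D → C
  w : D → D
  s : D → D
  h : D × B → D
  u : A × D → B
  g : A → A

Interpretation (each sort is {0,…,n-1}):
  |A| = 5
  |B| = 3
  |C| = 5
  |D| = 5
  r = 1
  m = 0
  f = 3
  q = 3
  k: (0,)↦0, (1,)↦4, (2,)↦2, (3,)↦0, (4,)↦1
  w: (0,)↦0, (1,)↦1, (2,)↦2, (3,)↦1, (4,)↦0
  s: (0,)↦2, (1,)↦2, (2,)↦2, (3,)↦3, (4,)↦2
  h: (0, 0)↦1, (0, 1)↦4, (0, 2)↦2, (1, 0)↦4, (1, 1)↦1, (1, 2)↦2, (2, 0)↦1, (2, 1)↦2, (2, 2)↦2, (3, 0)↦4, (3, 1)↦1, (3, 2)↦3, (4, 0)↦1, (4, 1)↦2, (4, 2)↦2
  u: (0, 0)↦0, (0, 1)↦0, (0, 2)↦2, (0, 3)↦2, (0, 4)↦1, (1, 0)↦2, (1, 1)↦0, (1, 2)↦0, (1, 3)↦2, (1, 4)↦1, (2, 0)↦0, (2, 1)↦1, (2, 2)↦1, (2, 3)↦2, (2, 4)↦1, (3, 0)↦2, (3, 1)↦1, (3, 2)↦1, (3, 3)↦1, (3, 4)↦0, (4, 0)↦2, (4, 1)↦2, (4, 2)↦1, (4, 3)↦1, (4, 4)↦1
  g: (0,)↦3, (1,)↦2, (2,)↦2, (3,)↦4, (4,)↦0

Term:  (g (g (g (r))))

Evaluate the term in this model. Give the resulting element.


  r = 1
  (g (r)) = g(1,) = 2
  (g (g (r))) = g(2,) = 2
  (g (g (g (r)))) = g(2,) = 2

value = 2


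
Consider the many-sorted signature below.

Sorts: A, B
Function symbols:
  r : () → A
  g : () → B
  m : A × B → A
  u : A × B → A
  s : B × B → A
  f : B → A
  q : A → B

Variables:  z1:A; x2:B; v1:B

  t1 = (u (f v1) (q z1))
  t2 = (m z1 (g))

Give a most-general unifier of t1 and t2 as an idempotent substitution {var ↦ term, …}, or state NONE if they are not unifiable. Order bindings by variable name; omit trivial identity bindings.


head clash or occurs-check failure — not unifiable

NONE (not unifiable)


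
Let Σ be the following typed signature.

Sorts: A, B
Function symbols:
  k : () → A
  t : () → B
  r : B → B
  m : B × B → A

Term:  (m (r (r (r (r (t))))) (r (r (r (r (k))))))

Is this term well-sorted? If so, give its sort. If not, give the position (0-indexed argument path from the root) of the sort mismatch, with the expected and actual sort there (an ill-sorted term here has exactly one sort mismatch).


ill-sorted at position [1, 0, 0, 0, 0]: expected B, got A

          (t) : B
        (r (t)) : B
      (r (r (t))) : B
    (r (r (r (t)))) : B
  (r (r (r (r (t))))) : B
          (k) : A
        (r (k)) : ✗ arg 0 at [1, 0, 0, 0, 0] has sort A, expected B


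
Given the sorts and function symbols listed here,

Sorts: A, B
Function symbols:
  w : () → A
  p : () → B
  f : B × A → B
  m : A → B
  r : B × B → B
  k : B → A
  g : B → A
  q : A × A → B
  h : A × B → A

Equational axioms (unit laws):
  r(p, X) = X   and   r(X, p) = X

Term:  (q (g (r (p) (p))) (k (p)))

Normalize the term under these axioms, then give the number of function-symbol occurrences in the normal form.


size = 5

1. (q (g (r (p) (p))) (k (p)))  →  (q (g (p)) (k (p)))
normal form: (q (g (p)) (k (p)))


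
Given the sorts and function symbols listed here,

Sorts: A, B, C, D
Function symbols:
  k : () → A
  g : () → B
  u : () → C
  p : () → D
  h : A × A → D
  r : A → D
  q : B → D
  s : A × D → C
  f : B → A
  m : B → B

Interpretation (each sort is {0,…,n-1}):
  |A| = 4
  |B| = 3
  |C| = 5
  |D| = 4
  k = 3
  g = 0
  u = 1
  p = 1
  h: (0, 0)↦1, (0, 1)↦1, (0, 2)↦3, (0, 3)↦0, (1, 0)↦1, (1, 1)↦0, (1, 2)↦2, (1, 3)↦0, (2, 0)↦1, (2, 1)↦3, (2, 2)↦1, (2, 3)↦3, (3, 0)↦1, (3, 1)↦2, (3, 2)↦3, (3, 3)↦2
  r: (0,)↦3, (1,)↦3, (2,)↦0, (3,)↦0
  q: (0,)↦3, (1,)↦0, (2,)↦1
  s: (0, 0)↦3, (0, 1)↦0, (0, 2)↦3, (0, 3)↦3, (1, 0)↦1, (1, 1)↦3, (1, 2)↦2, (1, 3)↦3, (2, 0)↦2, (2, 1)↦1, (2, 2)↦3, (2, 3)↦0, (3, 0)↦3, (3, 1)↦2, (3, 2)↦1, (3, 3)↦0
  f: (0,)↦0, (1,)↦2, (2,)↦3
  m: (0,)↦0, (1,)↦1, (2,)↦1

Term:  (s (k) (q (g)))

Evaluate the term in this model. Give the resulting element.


value = 0

  k = 3
  g = 0
  (q (g)) = q(0,) = 3
  (s (k) (q (g))) = s(3, 3) = 0


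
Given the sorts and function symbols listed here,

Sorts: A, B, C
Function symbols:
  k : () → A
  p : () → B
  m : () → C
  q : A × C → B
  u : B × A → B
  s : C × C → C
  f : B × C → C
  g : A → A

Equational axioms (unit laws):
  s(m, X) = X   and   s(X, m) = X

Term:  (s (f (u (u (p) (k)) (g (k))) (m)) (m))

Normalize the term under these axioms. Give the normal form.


normal form = (f (u (u (p) (k)) (g (k))) (m))

1. (s (f (u (u (p) (k)) (g (k))) (m)) (m))  →  (f (u (u (p) (k)) (g (k))) (m))


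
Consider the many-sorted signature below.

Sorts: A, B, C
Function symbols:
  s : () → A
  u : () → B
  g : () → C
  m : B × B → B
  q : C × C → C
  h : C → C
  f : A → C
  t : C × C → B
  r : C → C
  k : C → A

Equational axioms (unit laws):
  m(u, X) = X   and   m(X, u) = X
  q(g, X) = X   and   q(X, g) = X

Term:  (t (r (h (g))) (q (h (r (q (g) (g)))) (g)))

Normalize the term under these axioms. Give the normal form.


1. (t (r (h (g))) (q (h (r (q (g) (g)))) (g)))  →  (t (r (h (g))) (h (r (q (g) (g)))))
2. (t (r (h (g))) (h (r (q (g) (g)))))  →  (t (r (h (g))) (h (r (g))))

normal form = (t (r (h (g))) (h (r (g))))


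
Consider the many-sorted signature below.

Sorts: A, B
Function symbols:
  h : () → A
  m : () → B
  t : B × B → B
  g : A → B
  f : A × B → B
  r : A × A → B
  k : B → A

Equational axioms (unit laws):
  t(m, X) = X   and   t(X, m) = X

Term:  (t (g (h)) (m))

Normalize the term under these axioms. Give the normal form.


1. (t (g (h)) (m))  →  (g (h))

normal form = (g (h))


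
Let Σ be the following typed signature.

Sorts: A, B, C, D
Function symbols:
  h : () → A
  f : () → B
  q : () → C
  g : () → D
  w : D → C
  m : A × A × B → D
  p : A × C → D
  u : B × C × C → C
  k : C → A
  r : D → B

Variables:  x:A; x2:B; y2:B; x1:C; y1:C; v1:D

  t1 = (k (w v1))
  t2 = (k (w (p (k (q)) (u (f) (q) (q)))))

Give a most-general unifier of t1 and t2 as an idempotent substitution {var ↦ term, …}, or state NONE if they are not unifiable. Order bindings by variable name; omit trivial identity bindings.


{v1 ↦ (p (k (q)) (u (f) (q) (q)))}


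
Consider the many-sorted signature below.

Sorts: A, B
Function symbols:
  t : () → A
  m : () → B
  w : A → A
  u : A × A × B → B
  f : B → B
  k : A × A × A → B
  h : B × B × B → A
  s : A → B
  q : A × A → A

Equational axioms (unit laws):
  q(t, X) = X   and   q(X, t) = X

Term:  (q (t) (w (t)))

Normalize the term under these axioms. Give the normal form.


1. (q (t) (w (t)))  →  (w (t))

normal form = (w (t))


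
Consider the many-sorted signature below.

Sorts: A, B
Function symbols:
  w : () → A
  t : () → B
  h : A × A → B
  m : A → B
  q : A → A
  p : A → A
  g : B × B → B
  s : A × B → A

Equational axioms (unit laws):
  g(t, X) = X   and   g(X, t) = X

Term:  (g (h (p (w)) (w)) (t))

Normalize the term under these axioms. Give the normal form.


normal form = (h (p (w)) (w))

1. (g (h (p (w)) (w)) (t))  →  (h (p (w)) (w))


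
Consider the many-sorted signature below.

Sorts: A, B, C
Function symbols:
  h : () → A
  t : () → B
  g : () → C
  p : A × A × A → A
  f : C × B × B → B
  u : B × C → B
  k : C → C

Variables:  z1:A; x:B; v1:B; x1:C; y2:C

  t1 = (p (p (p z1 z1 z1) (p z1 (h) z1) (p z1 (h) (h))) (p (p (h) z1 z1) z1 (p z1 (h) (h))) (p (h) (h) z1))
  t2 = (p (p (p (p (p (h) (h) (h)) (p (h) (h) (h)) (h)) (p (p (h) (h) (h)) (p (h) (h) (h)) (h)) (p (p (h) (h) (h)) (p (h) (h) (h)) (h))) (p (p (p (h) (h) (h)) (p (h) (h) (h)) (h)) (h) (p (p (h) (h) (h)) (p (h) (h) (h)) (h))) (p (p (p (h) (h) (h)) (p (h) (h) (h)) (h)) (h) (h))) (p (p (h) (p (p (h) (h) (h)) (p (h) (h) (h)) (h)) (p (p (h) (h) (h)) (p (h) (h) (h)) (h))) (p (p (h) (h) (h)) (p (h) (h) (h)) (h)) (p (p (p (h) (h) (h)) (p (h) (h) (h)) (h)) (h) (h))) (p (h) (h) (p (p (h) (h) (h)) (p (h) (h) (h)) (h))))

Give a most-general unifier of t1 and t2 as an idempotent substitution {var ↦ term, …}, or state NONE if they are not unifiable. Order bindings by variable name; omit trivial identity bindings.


{z1 ↦ (p (p (h) (h) (h)) (p (h) (h) (h)) (h))}


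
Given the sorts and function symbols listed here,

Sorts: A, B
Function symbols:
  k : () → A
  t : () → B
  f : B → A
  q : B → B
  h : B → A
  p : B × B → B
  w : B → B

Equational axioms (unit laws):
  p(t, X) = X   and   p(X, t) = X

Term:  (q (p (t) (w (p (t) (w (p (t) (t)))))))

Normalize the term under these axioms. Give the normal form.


normal form = (q (w (w (t))))

1. (q (p (t) (w (p (t) (w (p (t) (t)))))))  →  (q (w (p (t) (w (p (t) (t))))))
2. (q (w (p (t) (w (p (t) (t))))))  →  (q (w (w (p (t) (t)))))
3. (q (w (w (p (t) (t)))))  →  (q (w (w (t))))


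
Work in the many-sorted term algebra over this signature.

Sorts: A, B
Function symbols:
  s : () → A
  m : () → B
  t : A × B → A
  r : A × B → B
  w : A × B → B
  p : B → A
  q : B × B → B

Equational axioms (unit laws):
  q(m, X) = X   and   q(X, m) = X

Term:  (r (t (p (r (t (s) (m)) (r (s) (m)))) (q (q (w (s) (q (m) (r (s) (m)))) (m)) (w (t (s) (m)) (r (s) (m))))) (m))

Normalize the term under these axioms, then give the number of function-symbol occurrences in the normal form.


1. (r (t (p (r (t (s) (m)) (r (s) (m)))) (q (q (w (s) (q (m) (r (s) (m)))) (m)) (w (t (s) (m)) (r (s) (m))))) (m))  →  (r (t (p (r (t (s) (m)) (r (s) (m)))) (q (w (s) (q (m) (r (s) (m)))) (w (t (s) (m)) (r (s) (m))))) (m))
2. (r (t (p (r (t (s) (m)) (r (s) (m)))) (q (w (s) (q (m) (r (s) (m)))) (w (t (s) (m)) (r (s) (m))))) (m))  →  (r (t (p (r (t (s) (m)) (r (s) (m)))) (q (w (s) (r (s) (m))) (w (t (s) (m)) (r (s) (m))))) (m))
normal form: (r (t (p (r (t (s) (m)) (r (s) (m)))) (q (w (s) (r (s) (m))) (w (t (s) (m)) (r (s) (m))))) (m))

size = 24


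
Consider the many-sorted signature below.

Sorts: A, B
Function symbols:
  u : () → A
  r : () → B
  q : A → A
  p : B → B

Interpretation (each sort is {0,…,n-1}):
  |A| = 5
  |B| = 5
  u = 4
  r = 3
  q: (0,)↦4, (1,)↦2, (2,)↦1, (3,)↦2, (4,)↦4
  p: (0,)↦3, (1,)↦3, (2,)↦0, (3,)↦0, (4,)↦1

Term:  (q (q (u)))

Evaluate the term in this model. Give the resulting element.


  u = 4
  (q (u)) = q(4,) = 4
  (q (q (u))) = q(4,) = 4

value = 4


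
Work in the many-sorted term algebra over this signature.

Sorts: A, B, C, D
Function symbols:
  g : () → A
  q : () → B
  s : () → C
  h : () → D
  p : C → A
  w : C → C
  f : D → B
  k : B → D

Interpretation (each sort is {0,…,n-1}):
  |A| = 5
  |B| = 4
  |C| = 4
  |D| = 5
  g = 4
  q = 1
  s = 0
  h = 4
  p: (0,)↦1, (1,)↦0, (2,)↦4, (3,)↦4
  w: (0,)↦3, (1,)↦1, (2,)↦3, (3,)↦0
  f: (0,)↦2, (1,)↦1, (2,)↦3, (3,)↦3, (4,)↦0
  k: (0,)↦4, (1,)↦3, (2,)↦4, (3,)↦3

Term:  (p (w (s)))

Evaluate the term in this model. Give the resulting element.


  s = 0
  (w (s)) = w(0,) = 3
  (p (w (s))) = p(3,) = 4

value = 4


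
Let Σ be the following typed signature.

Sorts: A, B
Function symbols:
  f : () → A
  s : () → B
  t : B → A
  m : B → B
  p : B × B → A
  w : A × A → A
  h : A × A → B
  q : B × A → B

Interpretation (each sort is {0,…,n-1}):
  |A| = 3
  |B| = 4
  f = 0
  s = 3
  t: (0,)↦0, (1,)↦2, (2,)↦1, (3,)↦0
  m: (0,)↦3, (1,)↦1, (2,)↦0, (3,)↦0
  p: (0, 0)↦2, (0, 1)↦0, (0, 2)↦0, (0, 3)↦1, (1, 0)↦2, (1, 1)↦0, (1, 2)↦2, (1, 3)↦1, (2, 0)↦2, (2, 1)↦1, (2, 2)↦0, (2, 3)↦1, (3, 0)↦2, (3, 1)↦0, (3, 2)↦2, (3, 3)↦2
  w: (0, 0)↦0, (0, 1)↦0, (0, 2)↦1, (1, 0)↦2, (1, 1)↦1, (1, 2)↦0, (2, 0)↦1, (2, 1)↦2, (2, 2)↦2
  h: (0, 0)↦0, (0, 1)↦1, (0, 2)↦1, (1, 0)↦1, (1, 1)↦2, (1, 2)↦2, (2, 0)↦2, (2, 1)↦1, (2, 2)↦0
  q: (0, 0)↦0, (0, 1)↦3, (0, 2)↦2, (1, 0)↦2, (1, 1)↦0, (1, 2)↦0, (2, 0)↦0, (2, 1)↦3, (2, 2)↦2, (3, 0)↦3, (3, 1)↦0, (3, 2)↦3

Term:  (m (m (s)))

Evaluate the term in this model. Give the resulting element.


value = 3

  s = 3
  (m (s)) = m(3,) = 0
  (m (m (s))) = m(0,) = 3


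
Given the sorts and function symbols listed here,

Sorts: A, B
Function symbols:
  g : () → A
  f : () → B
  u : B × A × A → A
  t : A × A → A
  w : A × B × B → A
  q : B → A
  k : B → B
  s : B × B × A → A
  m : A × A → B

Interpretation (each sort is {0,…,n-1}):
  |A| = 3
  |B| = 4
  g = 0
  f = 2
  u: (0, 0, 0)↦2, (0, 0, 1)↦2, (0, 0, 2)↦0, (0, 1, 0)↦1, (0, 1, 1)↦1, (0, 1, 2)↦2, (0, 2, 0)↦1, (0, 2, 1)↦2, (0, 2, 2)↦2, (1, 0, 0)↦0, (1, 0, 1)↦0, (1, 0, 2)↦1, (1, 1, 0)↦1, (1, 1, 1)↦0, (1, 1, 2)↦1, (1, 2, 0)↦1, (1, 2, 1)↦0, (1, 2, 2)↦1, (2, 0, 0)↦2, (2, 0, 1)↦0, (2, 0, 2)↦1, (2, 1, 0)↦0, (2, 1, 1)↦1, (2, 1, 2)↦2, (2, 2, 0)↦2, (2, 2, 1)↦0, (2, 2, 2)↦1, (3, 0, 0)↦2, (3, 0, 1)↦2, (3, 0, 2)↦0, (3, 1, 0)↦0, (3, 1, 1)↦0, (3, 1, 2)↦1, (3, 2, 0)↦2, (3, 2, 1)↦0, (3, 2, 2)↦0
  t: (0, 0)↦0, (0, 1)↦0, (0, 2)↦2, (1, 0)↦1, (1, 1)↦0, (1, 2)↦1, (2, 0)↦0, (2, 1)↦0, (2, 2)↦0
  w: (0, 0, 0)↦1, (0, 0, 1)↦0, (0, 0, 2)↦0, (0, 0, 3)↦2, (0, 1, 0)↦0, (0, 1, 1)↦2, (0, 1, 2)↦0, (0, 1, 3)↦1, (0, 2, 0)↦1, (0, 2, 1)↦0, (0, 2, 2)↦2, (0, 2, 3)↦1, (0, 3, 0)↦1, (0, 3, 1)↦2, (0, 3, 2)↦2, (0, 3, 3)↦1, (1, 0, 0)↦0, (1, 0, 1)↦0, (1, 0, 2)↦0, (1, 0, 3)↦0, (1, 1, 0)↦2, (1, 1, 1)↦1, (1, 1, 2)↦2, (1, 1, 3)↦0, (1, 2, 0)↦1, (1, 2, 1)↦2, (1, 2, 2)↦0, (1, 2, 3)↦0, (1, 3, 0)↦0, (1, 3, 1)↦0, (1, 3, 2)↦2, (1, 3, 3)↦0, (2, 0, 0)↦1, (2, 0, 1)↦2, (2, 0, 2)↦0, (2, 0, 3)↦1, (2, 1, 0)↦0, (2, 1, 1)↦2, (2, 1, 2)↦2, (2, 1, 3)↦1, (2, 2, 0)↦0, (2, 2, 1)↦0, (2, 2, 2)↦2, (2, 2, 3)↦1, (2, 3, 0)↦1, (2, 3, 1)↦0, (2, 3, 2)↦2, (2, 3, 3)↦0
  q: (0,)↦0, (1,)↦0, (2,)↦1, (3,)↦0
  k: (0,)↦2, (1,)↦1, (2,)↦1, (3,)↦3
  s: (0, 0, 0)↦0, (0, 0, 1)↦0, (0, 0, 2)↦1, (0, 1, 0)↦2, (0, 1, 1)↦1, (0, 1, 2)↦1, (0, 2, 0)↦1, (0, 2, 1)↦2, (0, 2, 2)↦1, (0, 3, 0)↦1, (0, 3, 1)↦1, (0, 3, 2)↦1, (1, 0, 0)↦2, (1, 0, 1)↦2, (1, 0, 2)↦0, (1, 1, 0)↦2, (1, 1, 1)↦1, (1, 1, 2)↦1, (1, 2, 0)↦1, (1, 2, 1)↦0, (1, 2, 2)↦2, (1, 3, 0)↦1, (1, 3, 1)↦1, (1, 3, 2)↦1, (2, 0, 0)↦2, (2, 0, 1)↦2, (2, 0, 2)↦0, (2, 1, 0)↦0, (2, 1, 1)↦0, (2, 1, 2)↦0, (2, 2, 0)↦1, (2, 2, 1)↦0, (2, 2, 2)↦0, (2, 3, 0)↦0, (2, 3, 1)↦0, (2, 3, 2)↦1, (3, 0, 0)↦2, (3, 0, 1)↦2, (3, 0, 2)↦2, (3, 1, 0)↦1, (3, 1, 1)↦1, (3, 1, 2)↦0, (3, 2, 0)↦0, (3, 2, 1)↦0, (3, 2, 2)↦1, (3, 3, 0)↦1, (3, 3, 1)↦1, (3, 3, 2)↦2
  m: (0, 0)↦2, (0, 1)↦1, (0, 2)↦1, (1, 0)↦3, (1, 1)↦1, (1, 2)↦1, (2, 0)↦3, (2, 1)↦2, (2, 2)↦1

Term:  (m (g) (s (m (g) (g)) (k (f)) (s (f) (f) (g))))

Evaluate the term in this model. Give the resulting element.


value = 2

  g = 0
  g = 0
  g = 0
  (m (g) (g)) = m(0, 0) = 2
  f = 2
  (k (f)) = k(2,) = 1
  f = 2
  f = 2
  g = 0
  (s (f) (f) (g)) = s(2, 2, 0) = 1
  (s (m (g) (g)) (k (f)) (s (f) (f) (g))) = s(2, 1, 1) = 0
  (m (g) (s (m (g) (g)) (k (f)) (s (f) (f) (g)))) = m(0, 0) = 2
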